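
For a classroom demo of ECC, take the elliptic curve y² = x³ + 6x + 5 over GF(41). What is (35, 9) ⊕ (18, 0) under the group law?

(8, 27)

(35, 9) + (18, 0). λ = (0 - 9)/(18 - 35) ≡ 32/24 mod 41. 24⁻¹ ≡ 12 (mod 41), so λ ≡ 15.
  x = λ² - 35 - 18 = 225 - 53 ≡ 8; y = λ·(35 - 8) - 9 ≡ 27. → (8, 27)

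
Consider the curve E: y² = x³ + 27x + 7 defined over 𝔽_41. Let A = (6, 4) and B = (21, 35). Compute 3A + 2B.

First 3A:
Repeated addition: build up to 3A.
2A: tangent at (6, 4): λ = (3·6² + 27)/(2·4) ≡ 12/8. 8⁻¹ ≡ 36 (mod 41), so λ ≡ 12·36 ≡ 22.
  x = λ² - 6 - 6 = 484 - 12 ≡ 21; y = λ·(6 - 21) - 4 ≡ 35. → (21, 35)
3A: (21, 35) + (6, 4). λ = (4 - 35)/(6 - 21) ≡ 10/26 mod 41. 26⁻¹ ≡ 30 (mod 41), so λ ≡ 13.
  x = λ² - 21 - 6 = 169 - 27 ≡ 19; y = λ·(21 - 19) - 35 ≡ 32. → (19, 32)
3A = (19, 32).
Next 2B:
Repeated addition: build up to 2B.
2B: tangent at (21, 35): λ = (3·21² + 27)/(2·35) ≡ 38/29. 29⁻¹ ≡ 17 (mod 41) since 29·17 = 493 ≡ 1, so λ ≡ 38·17 ≡ 31.
  x = λ² - 21 - 21 = 961 - 42 ≡ 17; y = λ·(21 - 17) - 35 ≡ 7. → (17, 7)
2B = (17, 7).
Finally 3A + 2B:
(19, 32) + (17, 7). λ = (7 - 32)/(17 - 19) ≡ 16/39 mod 41. 39⁻¹ ≡ 20 (mod 41) since 39·20 = 780 ≡ 1, so λ ≡ 33.
  x = λ² - 19 - 17 = 1089 - 36 ≡ 28; y = λ·(19 - 28) - 32 ≡ 40. → (28, 40)

(28, 40)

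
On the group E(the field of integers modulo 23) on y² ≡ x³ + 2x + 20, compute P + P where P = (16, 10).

(7, 3)

tangent at (16, 10): λ = (3·16² + 2)/(2·10) ≡ 11/20. 20⁻¹ ≡ 15 (mod 23) since 20·15 = 300 ≡ 1, so λ ≡ 11·15 ≡ 4.
  x = λ² - 16 - 16 = 16 - 32 ≡ 7; y = λ·(16 - 7) - 10 ≡ 3. → (7, 3)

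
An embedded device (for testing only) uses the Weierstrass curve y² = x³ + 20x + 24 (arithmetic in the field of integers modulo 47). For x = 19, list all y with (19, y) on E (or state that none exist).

5, 42

x³ + 20x + 24 = 7263 ≡ 25 (mod 47).
Square roots of 25 mod 47: 5 and 42 (since 5² = 25 ≡ 25).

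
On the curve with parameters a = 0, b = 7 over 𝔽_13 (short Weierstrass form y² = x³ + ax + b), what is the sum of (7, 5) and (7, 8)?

O

The two points share x = 7 and their y-coordinates satisfy 5 + 8 ≡ 0 (mod 13), so they are inverses. Their sum is O.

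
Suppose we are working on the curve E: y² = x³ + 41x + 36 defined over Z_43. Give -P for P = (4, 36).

(4, 7)

-(4, 36) = (4, -36 mod 43) = (4, 7).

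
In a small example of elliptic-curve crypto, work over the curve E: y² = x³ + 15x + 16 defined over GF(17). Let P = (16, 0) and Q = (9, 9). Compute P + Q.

(11, 13)

(16, 0) + (9, 9). λ = (9 - 0)/(9 - 16) ≡ 9/10 mod 17. 10⁻¹ ≡ 12 (mod 17), so λ ≡ 6.
  x = λ² - 16 - 9 = 36 - 25 ≡ 11; y = λ·(16 - 11) - 0 ≡ 13. → (11, 13)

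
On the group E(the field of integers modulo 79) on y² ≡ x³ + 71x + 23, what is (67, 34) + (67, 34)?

tangent at (67, 34): λ = (3·67² + 71)/(2·34) ≡ 29/68. 68⁻¹ ≡ 43 (mod 79) since 68·43 = 2924 ≡ 1, so λ ≡ 29·43 ≡ 62.
  x = λ² - 67 - 67 = 3844 - 134 ≡ 76; y = λ·(67 - 76) - 34 ≡ 40. → (76, 40)

(76, 40)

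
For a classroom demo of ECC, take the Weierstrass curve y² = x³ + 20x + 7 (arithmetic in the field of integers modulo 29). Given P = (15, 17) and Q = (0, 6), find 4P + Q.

First 4P:
Repeated addition: build up to 4P.
2P: tangent at (15, 17): λ = (3·15² + 20)/(2·17) ≡ 28/5. 5⁻¹ ≡ 6 (mod 29), so λ ≡ 28·6 ≡ 23.
  x = λ² - 15 - 15 = 529 - 30 ≡ 6; y = λ·(15 - 6) - 17 ≡ 16. → (6, 16)
3P: (6, 16) + (15, 17). λ = (17 - 16)/(15 - 6) ≡ 1/9 mod 29. 9⁻¹ ≡ 13 (mod 29) since 9·13 = 117 ≡ 1, so λ ≡ 13.
  x = λ² - 6 - 15 = 169 - 21 ≡ 3; y = λ·(6 - 3) - 16 ≡ 23. → (3, 23)
4P: (3, 23) + (15, 17). λ = (17 - 23)/(15 - 3) ≡ 23/12 mod 29. 12⁻¹ ≡ 17 (mod 29), so λ ≡ 14.
  x = λ² - 3 - 15 = 196 - 18 ≡ 4; y = λ·(3 - 4) - 23 ≡ 21. → (4, 21)
4P = (4, 21).
Finally 4P + Q:
(4, 21) + (0, 6). λ = (6 - 21)/(0 - 4) ≡ 14/25 mod 29. 25⁻¹ ≡ 7 (mod 29) since 25·7 = 175 ≡ 1, so λ ≡ 11.
  x = λ² - 4 - 0 = 121 - 4 ≡ 1; y = λ·(4 - 1) - 21 ≡ 12. → (1, 12)

(1, 12)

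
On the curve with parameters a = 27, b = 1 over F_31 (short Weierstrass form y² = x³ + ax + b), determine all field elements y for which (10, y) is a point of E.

0

x³ + 27x + 1 = 1271 ≡ 0 (mod 31).
Only y = 0 satisfies y² ≡ 0.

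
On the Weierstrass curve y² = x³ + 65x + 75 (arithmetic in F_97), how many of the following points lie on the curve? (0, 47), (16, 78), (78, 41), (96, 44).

(0, 47): 47² ≡ 75, rhs ≡ 75 → on.
(16, 78): 78² ≡ 70, rhs ≡ 70 → on.
(78, 41): 41² ≡ 32, rhs ≡ 32 → on.
(96, 44): 44² ≡ 93, rhs ≡ 9 → off.

3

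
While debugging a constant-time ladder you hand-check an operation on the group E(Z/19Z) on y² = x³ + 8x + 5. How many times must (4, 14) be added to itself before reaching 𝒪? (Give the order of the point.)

10

2P: tangent at (4, 14): λ = (3·4² + 8)/(2·14) ≡ 18/9. 9⁻¹ ≡ 17 (mod 19), so λ ≡ 18·17 ≡ 2.
  x = λ² - 4 - 4 = 4 - 8 ≡ 15; y = λ·(4 - 15) - 14 ≡ 2. → (15, 2)
3P: (15, 2) + (4, 14). λ = (14 - 2)/(4 - 15) ≡ 12/8 mod 19. 8⁻¹ ≡ 12 (mod 19), so λ ≡ 11.
  x = λ² - 15 - 4 = 121 - 19 ≡ 7; y = λ·(15 - 7) - 2 ≡ 10. → (7, 10)
4P: (7, 10) + (4, 14). λ = (14 - 10)/(4 - 7) ≡ 4/16 mod 19. 16⁻¹ ≡ 6 (mod 19), so λ ≡ 5.
  x = λ² - 7 - 4 = 25 - 11 ≡ 14; y = λ·(7 - 14) - 10 ≡ 12. → (14, 12)
5P: (14, 12) + (4, 14). λ = (14 - 12)/(4 - 14) ≡ 2/9 mod 19. 9⁻¹ ≡ 17 (mod 19), so λ ≡ 15.
  x = λ² - 14 - 4 = 225 - 18 ≡ 17; y = λ·(14 - 17) - 12 ≡ 0. → (17, 0)
6P: (17, 0) + (4, 14). λ = (14 - 0)/(4 - 17) ≡ 14/6 mod 19. 6⁻¹ ≡ 16 (mod 19) since 6·16 = 96 ≡ 1, so λ ≡ 15.
  x = λ² - 17 - 4 = 225 - 21 ≡ 14; y = λ·(17 - 14) - 0 ≡ 7. → (14, 7)
7P: (14, 7) + (4, 14). λ = (14 - 7)/(4 - 14) ≡ 7/9 mod 19. 9⁻¹ ≡ 17 (mod 19), so λ ≡ 5.
  x = λ² - 14 - 4 = 25 - 18 ≡ 7; y = λ·(14 - 7) - 7 ≡ 9. → (7, 9)
8P: (7, 9) + (4, 14). λ = (14 - 9)/(4 - 7) ≡ 5/16 mod 19. 16⁻¹ ≡ 6 (mod 19) since 16·6 = 96 ≡ 1, so λ ≡ 11.
  x = λ² - 7 - 4 = 121 - 11 ≡ 15; y = λ·(7 - 15) - 9 ≡ 17. → (15, 17)
9P: (15, 17) + (4, 14). λ = (14 - 17)/(4 - 15) ≡ 16/8 mod 19. 8⁻¹ ≡ 12 (mod 19), so λ ≡ 2.
  x = λ² - 15 - 4 = 4 - 19 ≡ 4; y = λ·(15 - 4) - 17 ≡ 5. → (4, 5)
10P: (4, 5) + (4, 14): same x and y₁ ≡ -y₂, so the sum is 𝒪.
10P = 𝒪, so the order is 10.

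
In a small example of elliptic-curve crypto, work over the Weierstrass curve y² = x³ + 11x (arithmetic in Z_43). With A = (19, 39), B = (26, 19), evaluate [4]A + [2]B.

(38, 11)

First 4A:
Repeated addition: build up to 4A.
2A: tangent at (19, 39): λ = (3·19² + 11)/(2·39) ≡ 19/35. 35⁻¹ ≡ 16 (mod 43), so λ ≡ 19·16 ≡ 3.
  x = λ² - 19 - 19 = 9 - 38 ≡ 14; y = λ·(19 - 14) - 39 ≡ 19. → (14, 19)
3A: (14, 19) + (19, 39). λ = (39 - 19)/(19 - 14) ≡ 20/5 mod 43. 5⁻¹ ≡ 26 (mod 43) since 5·26 = 130 ≡ 1, so λ ≡ 4.
  x = λ² - 14 - 19 = 16 - 33 ≡ 26; y = λ·(14 - 26) - 19 ≡ 19. → (26, 19)
4A: (26, 19) + (19, 39). λ = (39 - 19)/(19 - 26) ≡ 20/36 mod 43. 36⁻¹ ≡ 6 (mod 43) since 36·6 = 216 ≡ 1, so λ ≡ 34.
  x = λ² - 26 - 19 = 1156 - 45 ≡ 36; y = λ·(26 - 36) - 19 ≡ 28. → (36, 28)
4A = (36, 28).
Next 2B:
Repeated addition: build up to 2B.
2B: tangent at (26, 19): λ = (3·26² + 11)/(2·19) ≡ 18/38. 38⁻¹ ≡ 17 (mod 43), so λ ≡ 18·17 ≡ 5.
  x = λ² - 26 - 26 = 25 - 52 ≡ 16; y = λ·(26 - 16) - 19 ≡ 31. → (16, 31)
2B = (16, 31).
Finally 4A + 2B:
(36, 28) + (16, 31). λ = (31 - 28)/(16 - 36) ≡ 3/23 mod 43. 23⁻¹ ≡ 15 (mod 43) since 23·15 = 345 ≡ 1, so λ ≡ 2.
  x = λ² - 36 - 16 = 4 - 52 ≡ 38; y = λ·(36 - 38) - 28 ≡ 11. → (38, 11)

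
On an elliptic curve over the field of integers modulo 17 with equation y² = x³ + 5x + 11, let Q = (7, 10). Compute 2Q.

tangent at (7, 10): λ = (3·7² + 5)/(2·10) ≡ 16/3. 3⁻¹ ≡ 6 (mod 17) since 3·6 = 18 ≡ 1, so λ ≡ 16·6 ≡ 11.
  x = λ² - 7 - 7 = 121 - 14 ≡ 5; y = λ·(7 - 5) - 10 ≡ 12. → (5, 12)

(5, 12)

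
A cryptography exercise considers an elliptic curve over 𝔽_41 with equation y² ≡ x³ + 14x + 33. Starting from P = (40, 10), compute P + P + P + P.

(0, 19)

Double-and-add on 4 = (100)₂. Start with P = (40, 10) for the leading 1-bit.
double: tangent at (40, 10): λ = (3·40² + 14)/(2·10) ≡ 17/20. 20⁻¹ ≡ 39 (mod 41), so λ ≡ 17·39 ≡ 7.
  x = λ² - 40 - 40 = 49 - 80 ≡ 10; y = λ·(40 - 10) - 10 ≡ 36. → (10, 36)
double: tangent at (10, 36): λ = (3·10² + 14)/(2·36) ≡ 27/31. 31⁻¹ ≡ 4 (mod 41), so λ ≡ 27·4 ≡ 26.
  x = λ² - 10 - 10 = 676 - 20 ≡ 0; y = λ·(10 - 0) - 36 ≡ 19. → (0, 19)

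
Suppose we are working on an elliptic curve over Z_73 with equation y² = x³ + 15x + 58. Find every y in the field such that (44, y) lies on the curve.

28, 45

x³ + 15x + 58 = 85902 ≡ 54 (mod 73).
Square roots of 54 mod 73: 28 and 45 (since 28² = 784 ≡ 54).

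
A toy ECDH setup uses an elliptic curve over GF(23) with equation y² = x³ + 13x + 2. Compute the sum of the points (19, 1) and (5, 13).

(11, 2)

(19, 1) + (5, 13). λ = (13 - 1)/(5 - 19) ≡ 12/9 mod 23. 9⁻¹ ≡ 18 (mod 23) since 9·18 = 162 ≡ 1, so λ ≡ 9.
  x = λ² - 19 - 5 = 81 - 24 ≡ 11; y = λ·(19 - 11) - 1 ≡ 2. → (11, 2)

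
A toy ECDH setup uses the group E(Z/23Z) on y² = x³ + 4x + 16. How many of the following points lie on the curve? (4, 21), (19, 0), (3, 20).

2

(4, 21): 21² ≡ 4, rhs ≡ 4 → on.
(19, 0): 0² ≡ 0, rhs ≡ 5 → off.
(3, 20): 20² ≡ 9, rhs ≡ 9 → on.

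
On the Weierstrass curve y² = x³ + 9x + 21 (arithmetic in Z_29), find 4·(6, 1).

Write P = (6, 1).
Repeated addition: build up to 4P.
2P: tangent at (6, 1): λ = (3·6² + 9)/(2·1) ≡ 1/2. 2⁻¹ ≡ 15 (mod 29), so λ ≡ 1·15 ≡ 15.
  x = λ² - 6 - 6 = 225 - 12 ≡ 10; y = λ·(6 - 10) - 1 ≡ 26. → (10, 26)
3P: (10, 26) + (6, 1). λ = (1 - 26)/(6 - 10) ≡ 4/25 mod 29. 25⁻¹ ≡ 7 (mod 29) since 25·7 = 175 ≡ 1, so λ ≡ 28.
  x = λ² - 10 - 6 = 784 - 16 ≡ 14; y = λ·(10 - 14) - 26 ≡ 7. → (14, 7)
4P: (14, 7) + (6, 1). λ = (1 - 7)/(6 - 14) ≡ 23/21 mod 29. 21⁻¹ ≡ 18 (mod 29) since 21·18 = 378 ≡ 1, so λ ≡ 8.
  x = λ² - 14 - 6 = 64 - 20 ≡ 15; y = λ·(14 - 15) - 7 ≡ 14. → (15, 14)

(15, 14)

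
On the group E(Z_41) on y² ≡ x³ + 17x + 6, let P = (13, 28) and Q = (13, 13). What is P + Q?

The two points share x = 13 and their y-coordinates satisfy 28 + 13 ≡ 0 (mod 41), so they are inverses. Their sum is 𝒪.

O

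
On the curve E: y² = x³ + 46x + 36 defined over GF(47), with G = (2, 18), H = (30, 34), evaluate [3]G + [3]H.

First 3G:
Repeated addition: build up to 3G.
2G: tangent at (2, 18): λ = (3·2² + 46)/(2·18) ≡ 11/36. 36⁻¹ ≡ 17 (mod 47) since 36·17 = 612 ≡ 1, so λ ≡ 11·17 ≡ 46.
  x = λ² - 2 - 2 = 2116 - 4 ≡ 44; y = λ·(2 - 44) - 18 ≡ 24. → (44, 24)
3G: (44, 24) + (2, 18). λ = (18 - 24)/(2 - 44) ≡ 41/5 mod 47. 5⁻¹ ≡ 19 (mod 47), so λ ≡ 27.
  x = λ² - 44 - 2 = 729 - 46 ≡ 25; y = λ·(44 - 25) - 24 ≡ 19. → (25, 19)
3G = (25, 19).
Next 3H:
Repeated addition: build up to 3H.
2H: tangent at (30, 34): λ = (3·30² + 46)/(2·34) ≡ 20/21. 21⁻¹ ≡ 9 (mod 47), so λ ≡ 20·9 ≡ 39.
  x = λ² - 30 - 30 = 1521 - 60 ≡ 4; y = λ·(30 - 4) - 34 ≡ 40. → (4, 40)
3H: (4, 40) + (30, 34). λ = (34 - 40)/(30 - 4) ≡ 41/26 mod 47. 26⁻¹ ≡ 38 (mod 47), so λ ≡ 7.
  x = λ² - 4 - 30 = 49 - 34 ≡ 15; y = λ·(4 - 15) - 40 ≡ 24. → (15, 24)
3H = (15, 24).
Finally 3G + 3H:
(25, 19) + (15, 24). λ = (24 - 19)/(15 - 25) ≡ 5/37 mod 47. 37⁻¹ ≡ 14 (mod 47), so λ ≡ 23.
  x = λ² - 25 - 15 = 529 - 40 ≡ 19; y = λ·(25 - 19) - 19 ≡ 25. → (19, 25)

(19, 25)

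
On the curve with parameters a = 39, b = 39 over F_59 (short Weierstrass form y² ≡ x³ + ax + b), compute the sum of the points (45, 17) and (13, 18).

(45, 17) + (13, 18). λ = (18 - 17)/(13 - 45) ≡ 1/27 mod 59. 27⁻¹ ≡ 35 (mod 59), so λ ≡ 35.
  x = λ² - 45 - 13 = 1225 - 58 ≡ 46; y = λ·(45 - 46) - 17 ≡ 7. → (46, 7)

(46, 7)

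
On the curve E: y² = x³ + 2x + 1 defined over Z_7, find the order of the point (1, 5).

2P: tangent at (1, 5): λ = (3·1² + 2)/(2·5) ≡ 5/3. 3⁻¹ ≡ 5 (mod 7), so λ ≡ 5·5 ≡ 4.
  x = λ² - 1 - 1 = 16 - 2 ≡ 0; y = λ·(1 - 0) - 5 ≡ 6. → (0, 6)
3P: (0, 6) + (1, 5). λ = (5 - 6)/(1 - 0) ≡ 6/1 mod 7. 1⁻¹ ≡ 1 (mod 7), so λ ≡ 6.
  x = λ² - 0 - 1 = 36 - 1 ≡ 0; y = λ·(0 - 0) - 6 ≡ 1. → (0, 1)
4P: (0, 1) + (1, 5). λ = (5 - 1)/(1 - 0) ≡ 4/1 mod 7. 1⁻¹ ≡ 1 (mod 7), so λ ≡ 4.
  x = λ² - 0 - 1 = 16 - 1 ≡ 1; y = λ·(0 - 1) - 1 ≡ 2. → (1, 2)
5P: (1, 2) + (1, 5): same x and y₁ ≡ -y₂, so the sum is 𝒪.
5P = 𝒪, so the order is 5.

5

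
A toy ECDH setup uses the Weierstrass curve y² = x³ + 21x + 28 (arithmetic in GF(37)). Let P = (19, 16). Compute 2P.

(33, 19)

tangent at (19, 16): λ = (3·19² + 21)/(2·16) ≡ 31/32. 32⁻¹ ≡ 22 (mod 37), so λ ≡ 31·22 ≡ 16.
  x = λ² - 19 - 19 = 256 - 38 ≡ 33; y = λ·(19 - 33) - 16 ≡ 19. → (33, 19)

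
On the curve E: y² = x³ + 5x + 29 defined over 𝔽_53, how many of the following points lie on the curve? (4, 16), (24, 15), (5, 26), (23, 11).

(4, 16): 16² ≡ 44, rhs ≡ 7 → off.
(24, 15): 15² ≡ 13, rhs ≡ 34 → off.
(5, 26): 26² ≡ 40, rhs ≡ 20 → off.
(23, 11): 11² ≡ 15, rhs ≡ 15 → on.

1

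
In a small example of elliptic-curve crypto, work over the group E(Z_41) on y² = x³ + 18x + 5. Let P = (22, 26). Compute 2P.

(20, 40)

tangent at (22, 26): λ = (3·22² + 18)/(2·26) ≡ 35/11. 11⁻¹ ≡ 15 (mod 41), so λ ≡ 35·15 ≡ 33.
  x = λ² - 22 - 22 = 1089 - 44 ≡ 20; y = λ·(22 - 20) - 26 ≡ 40. → (20, 40)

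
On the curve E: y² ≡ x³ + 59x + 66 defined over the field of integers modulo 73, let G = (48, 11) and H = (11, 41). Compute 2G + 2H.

(63, 3)

First 2G:
Repeated addition: build up to 2G.
2G: tangent at (48, 11): λ = (3·48² + 59)/(2·11) ≡ 36/22. 22⁻¹ ≡ 10 (mod 73) since 22·10 = 220 ≡ 1, so λ ≡ 36·10 ≡ 68.
  x = λ² - 48 - 48 = 4624 - 96 ≡ 2; y = λ·(48 - 2) - 11 ≡ 51. → (2, 51)
2G = (2, 51).
Next 2H:
Repeated addition: build up to 2H.
2H: tangent at (11, 41): λ = (3·11² + 59)/(2·41) ≡ 57/9. 9⁻¹ ≡ 65 (mod 73), so λ ≡ 57·65 ≡ 55.
  x = λ² - 11 - 11 = 3025 - 22 ≡ 10; y = λ·(11 - 10) - 41 ≡ 14. → (10, 14)
2H = (10, 14).
Finally 2G + 2H:
(2, 51) + (10, 14). λ = (14 - 51)/(10 - 2) ≡ 36/8 mod 73. 8⁻¹ ≡ 64 (mod 73) since 8·64 = 512 ≡ 1, so λ ≡ 41.
  x = λ² - 2 - 10 = 1681 - 12 ≡ 63; y = λ·(2 - 63) - 51 ≡ 3. → (63, 3)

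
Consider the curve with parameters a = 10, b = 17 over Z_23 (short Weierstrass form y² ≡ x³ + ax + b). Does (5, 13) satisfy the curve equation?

y² = 13² ≡ 8; x³ + 10x + 17 = 192 ≡ 8 (mod 23). 8 = 8.

yes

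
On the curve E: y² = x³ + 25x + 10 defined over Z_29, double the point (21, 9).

tangent at (21, 9): λ = (3·21² + 25)/(2·9) ≡ 14/18. 18⁻¹ ≡ 21 (mod 29) since 18·21 = 378 ≡ 1, so λ ≡ 14·21 ≡ 4.
  x = λ² - 21 - 21 = 16 - 42 ≡ 3; y = λ·(21 - 3) - 9 ≡ 5. → (3, 5)

(3, 5)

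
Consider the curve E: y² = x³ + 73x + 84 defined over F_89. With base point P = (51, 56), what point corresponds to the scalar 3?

(79, 32)

Repeated addition: build up to 3P.
2P: tangent at (51, 56): λ = (3·51² + 73)/(2·56) ≡ 44/23. 23⁻¹ ≡ 31 (mod 89), so λ ≡ 44·31 ≡ 29.
  x = λ² - 51 - 51 = 841 - 102 ≡ 27; y = λ·(51 - 27) - 56 ≡ 17. → (27, 17)
3P: (27, 17) + (51, 56). λ = (56 - 17)/(51 - 27) ≡ 39/24 mod 89. 24⁻¹ ≡ 26 (mod 89), so λ ≡ 35.
  x = λ² - 27 - 51 = 1225 - 78 ≡ 79; y = λ·(27 - 79) - 17 ≡ 32. → (79, 32)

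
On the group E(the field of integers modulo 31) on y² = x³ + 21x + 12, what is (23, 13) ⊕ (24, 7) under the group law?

(20, 0)

(23, 13) + (24, 7). λ = (7 - 13)/(24 - 23) ≡ 25/1 mod 31. 1⁻¹ ≡ 1 (mod 31) since 1·1 = 1 ≡ 1, so λ ≡ 25.
  x = λ² - 23 - 24 = 625 - 47 ≡ 20; y = λ·(23 - 20) - 13 ≡ 0. → (20, 0)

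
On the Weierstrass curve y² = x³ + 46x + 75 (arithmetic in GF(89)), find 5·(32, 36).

Write G = (32, 36).
Double-and-add on 5 = (101)₂. Start with G = (32, 36) for the leading 1-bit.
double: tangent at (32, 36): λ = (3·32² + 46)/(2·36) ≡ 3/72. 72⁻¹ ≡ 68 (mod 89) since 72·68 = 4896 ≡ 1, so λ ≡ 3·68 ≡ 26.
  x = λ² - 32 - 32 = 676 - 64 ≡ 78; y = λ·(32 - 78) - 36 ≡ 14. → (78, 14)
double: tangent at (78, 14): λ = (3·78² + 46)/(2·14) ≡ 53/28. 28⁻¹ ≡ 35 (mod 89) since 28·35 = 980 ≡ 1, so λ ≡ 53·35 ≡ 75.
  x = λ² - 78 - 78 = 5625 - 156 ≡ 40; y = λ·(78 - 40) - 14 ≡ 77. → (40, 77)
add G: (40, 77) + (32, 36). λ = (36 - 77)/(32 - 40) ≡ 48/81 mod 89. 81⁻¹ ≡ 11 (mod 89) since 81·11 = 891 ≡ 1, so λ ≡ 83.
  x = λ² - 40 - 32 = 6889 - 72 ≡ 53; y = λ·(40 - 53) - 77 ≡ 1. → (53, 1)

(53, 1)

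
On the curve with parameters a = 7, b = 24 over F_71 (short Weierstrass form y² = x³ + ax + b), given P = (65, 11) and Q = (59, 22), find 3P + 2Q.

(3, 70)

First 3P:
Repeated addition: build up to 3P.
2P: tangent at (65, 11): λ = (3·65² + 7)/(2·11) ≡ 44/22. 22⁻¹ ≡ 42 (mod 71) since 22·42 = 924 ≡ 1, so λ ≡ 44·42 ≡ 2.
  x = λ² - 65 - 65 = 4 - 130 ≡ 16; y = λ·(65 - 16) - 11 ≡ 16. → (16, 16)
3P: (16, 16) + (65, 11). λ = (11 - 16)/(65 - 16) ≡ 66/49 mod 71. 49⁻¹ ≡ 29 (mod 71) since 49·29 = 1421 ≡ 1, so λ ≡ 68.
  x = λ² - 16 - 65 = 4624 - 81 ≡ 70; y = λ·(16 - 70) - 16 ≡ 4. → (70, 4)
3P = (70, 4).
Next 2Q:
Repeated addition: build up to 2Q.
2Q: tangent at (59, 22): λ = (3·59² + 7)/(2·22) ≡ 13/44. 44⁻¹ ≡ 21 (mod 71), so λ ≡ 13·21 ≡ 60.
  x = λ² - 59 - 59 = 3600 - 118 ≡ 3; y = λ·(59 - 3) - 22 ≡ 1. → (3, 1)
2Q = (3, 1).
Finally 3P + 2Q:
(70, 4) + (3, 1). λ = (1 - 4)/(3 - 70) ≡ 68/4 mod 71. 4⁻¹ ≡ 18 (mod 71), so λ ≡ 17.
  x = λ² - 70 - 3 = 289 - 73 ≡ 3; y = λ·(70 - 3) - 4 ≡ 70. → (3, 70)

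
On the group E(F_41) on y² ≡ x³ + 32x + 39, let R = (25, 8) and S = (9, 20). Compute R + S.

(25, 8) + (9, 20). λ = (20 - 8)/(9 - 25) ≡ 12/25 mod 41. 25⁻¹ ≡ 23 (mod 41), so λ ≡ 30.
  x = λ² - 25 - 9 = 900 - 34 ≡ 5; y = λ·(25 - 5) - 8 ≡ 18. → (5, 18)

(5, 18)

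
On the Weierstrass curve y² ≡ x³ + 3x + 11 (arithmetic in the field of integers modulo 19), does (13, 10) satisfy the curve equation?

y² = 10² ≡ 5; x³ + 3x + 11 = 2247 ≡ 5 (mod 19). 5 = 5.

yes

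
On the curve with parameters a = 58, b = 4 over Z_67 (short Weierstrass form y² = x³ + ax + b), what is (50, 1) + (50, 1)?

tangent at (50, 1): λ = (3·50² + 58)/(2·1) ≡ 54/2. 2⁻¹ ≡ 34 (mod 67), so λ ≡ 54·34 ≡ 27.
  x = λ² - 50 - 50 = 729 - 100 ≡ 26; y = λ·(50 - 26) - 1 ≡ 44. → (26, 44)

(26, 44)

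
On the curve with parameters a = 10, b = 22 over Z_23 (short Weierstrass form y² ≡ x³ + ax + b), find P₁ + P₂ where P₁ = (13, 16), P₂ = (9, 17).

(13, 16) + (9, 17). λ = (17 - 16)/(9 - 13) ≡ 1/19 mod 23. 19⁻¹ ≡ 17 (mod 23) since 19·17 = 323 ≡ 1, so λ ≡ 17.
  x = λ² - 13 - 9 = 289 - 22 ≡ 14; y = λ·(13 - 14) - 16 ≡ 13. → (14, 13)

(14, 13)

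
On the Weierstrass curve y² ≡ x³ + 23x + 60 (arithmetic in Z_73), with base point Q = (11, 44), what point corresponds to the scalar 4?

(27, 17)

Repeated addition: build up to 4Q.
2Q: tangent at (11, 44): λ = (3·11² + 23)/(2·44) ≡ 21/15. 15⁻¹ ≡ 39 (mod 73) since 15·39 = 585 ≡ 1, so λ ≡ 21·39 ≡ 16.
  x = λ² - 11 - 11 = 256 - 22 ≡ 15; y = λ·(11 - 15) - 44 ≡ 38. → (15, 38)
3Q: (15, 38) + (11, 44). λ = (44 - 38)/(11 - 15) ≡ 6/69 mod 73. 69⁻¹ ≡ 18 (mod 73), so λ ≡ 35.
  x = λ² - 15 - 11 = 1225 - 26 ≡ 31; y = λ·(15 - 31) - 38 ≡ 59. → (31, 59)
4Q: (31, 59) + (11, 44). λ = (44 - 59)/(11 - 31) ≡ 58/53 mod 73. 53⁻¹ ≡ 62 (mod 73), so λ ≡ 19.
  x = λ² - 31 - 11 = 361 - 42 ≡ 27; y = λ·(31 - 27) - 59 ≡ 17. → (27, 17)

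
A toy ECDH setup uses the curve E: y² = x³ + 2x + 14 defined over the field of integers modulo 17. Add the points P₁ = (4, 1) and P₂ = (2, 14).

(15, 11)

(4, 1) + (2, 14). λ = (14 - 1)/(2 - 4) ≡ 13/15 mod 17. 15⁻¹ ≡ 8 (mod 17), so λ ≡ 2.
  x = λ² - 4 - 2 = 4 - 6 ≡ 15; y = λ·(4 - 15) - 1 ≡ 11. → (15, 11)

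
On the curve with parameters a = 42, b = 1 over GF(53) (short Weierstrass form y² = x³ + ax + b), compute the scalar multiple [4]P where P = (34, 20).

Repeated addition: build up to 4P.
2P: tangent at (34, 20): λ = (3·34² + 42)/(2·20) ≡ 12/40. 40⁻¹ ≡ 4 (mod 53), so λ ≡ 12·4 ≡ 48.
  x = λ² - 34 - 34 = 2304 - 68 ≡ 10; y = λ·(34 - 10) - 20 ≡ 19. → (10, 19)
3P: (10, 19) + (34, 20). λ = (20 - 19)/(34 - 10) ≡ 1/24 mod 53. 24⁻¹ ≡ 42 (mod 53), so λ ≡ 42.
  x = λ² - 10 - 34 = 1764 - 44 ≡ 24; y = λ·(10 - 24) - 19 ≡ 29. → (24, 29)
4P: (24, 29) + (34, 20). λ = (20 - 29)/(34 - 24) ≡ 44/10 mod 53. 10⁻¹ ≡ 16 (mod 53), so λ ≡ 15.
  x = λ² - 24 - 34 = 225 - 58 ≡ 8; y = λ·(24 - 8) - 29 ≡ 52. → (8, 52)

(8, 52)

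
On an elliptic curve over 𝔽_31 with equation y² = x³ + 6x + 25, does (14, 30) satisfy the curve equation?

y² = 30² ≡ 1; x³ + 6x + 25 = 2853 ≡ 1 (mod 31). 1 = 1.

yes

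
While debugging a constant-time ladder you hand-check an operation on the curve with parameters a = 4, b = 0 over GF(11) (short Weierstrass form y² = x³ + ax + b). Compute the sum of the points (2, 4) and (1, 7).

(6, 8)

(2, 4) + (1, 7). λ = (7 - 4)/(1 - 2) ≡ 3/10 mod 11. 10⁻¹ ≡ 10 (mod 11) since 10·10 = 100 ≡ 1, so λ ≡ 8.
  x = λ² - 2 - 1 = 64 - 3 ≡ 6; y = λ·(2 - 6) - 4 ≡ 8. → (6, 8)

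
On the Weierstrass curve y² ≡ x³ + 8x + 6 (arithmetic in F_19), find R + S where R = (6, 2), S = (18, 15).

(0, 14)

(6, 2) + (18, 15). λ = (15 - 2)/(18 - 6) ≡ 13/12 mod 19. 12⁻¹ ≡ 8 (mod 19) since 12·8 = 96 ≡ 1, so λ ≡ 9.
  x = λ² - 6 - 18 = 81 - 24 ≡ 0; y = λ·(6 - 0) - 2 ≡ 14. → (0, 14)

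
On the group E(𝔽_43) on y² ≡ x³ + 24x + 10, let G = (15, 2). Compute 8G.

(30, 34)

Repeated addition: build up to 8G.
2G: tangent at (15, 2): λ = (3·15² + 24)/(2·2) ≡ 11/4. 4⁻¹ ≡ 11 (mod 43) since 4·11 = 44 ≡ 1, so λ ≡ 11·11 ≡ 35.
  x = λ² - 15 - 15 = 1225 - 30 ≡ 34; y = λ·(15 - 34) - 2 ≡ 21. → (34, 21)
3G: (34, 21) + (15, 2). λ = (2 - 21)/(15 - 34) ≡ 24/24 mod 43. 24⁻¹ ≡ 9 (mod 43) since 24·9 = 216 ≡ 1, so λ ≡ 1.
  x = λ² - 34 - 15 = 1 - 49 ≡ 38; y = λ·(34 - 38) - 21 ≡ 18. → (38, 18)
4G: (38, 18) + (15, 2). λ = (2 - 18)/(15 - 38) ≡ 27/20 mod 43. 20⁻¹ ≡ 28 (mod 43) since 20·28 = 560 ≡ 1, so λ ≡ 25.
  x = λ² - 38 - 15 = 625 - 53 ≡ 13; y = λ·(38 - 13) - 18 ≡ 5. → (13, 5)
5G: (13, 5) + (15, 2). λ = (2 - 5)/(15 - 13) ≡ 40/2 mod 43. 2⁻¹ ≡ 22 (mod 43), so λ ≡ 20.
  x = λ² - 13 - 15 = 400 - 28 ≡ 28; y = λ·(13 - 28) - 5 ≡ 39. → (28, 39)
6G: (28, 39) + (15, 2). λ = (2 - 39)/(15 - 28) ≡ 6/30 mod 43. 30⁻¹ ≡ 33 (mod 43), so λ ≡ 26.
  x = λ² - 28 - 15 = 676 - 43 ≡ 31; y = λ·(28 - 31) - 39 ≡ 12. → (31, 12)
7G: (31, 12) + (15, 2). λ = (2 - 12)/(15 - 31) ≡ 33/27 mod 43. 27⁻¹ ≡ 8 (mod 43) since 27·8 = 216 ≡ 1, so λ ≡ 6.
  x = λ² - 31 - 15 = 36 - 46 ≡ 33; y = λ·(31 - 33) - 12 ≡ 19. → (33, 19)
8G: (33, 19) + (15, 2). λ = (2 - 19)/(15 - 33) ≡ 26/25 mod 43. 25⁻¹ ≡ 31 (mod 43) since 25·31 = 775 ≡ 1, so λ ≡ 32.
  x = λ² - 33 - 15 = 1024 - 48 ≡ 30; y = λ·(33 - 30) - 19 ≡ 34. → (30, 34)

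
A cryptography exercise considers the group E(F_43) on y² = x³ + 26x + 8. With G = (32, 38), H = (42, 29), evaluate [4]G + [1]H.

(17, 17)

First 4G:
Repeated addition: build up to 4G.
2G: tangent at (32, 38): λ = (3·32² + 26)/(2·38) ≡ 2/33. 33⁻¹ ≡ 30 (mod 43), so λ ≡ 2·30 ≡ 17.
  x = λ² - 32 - 32 = 289 - 64 ≡ 10; y = λ·(32 - 10) - 38 ≡ 35. → (10, 35)
3G: (10, 35) + (32, 38). λ = (38 - 35)/(32 - 10) ≡ 3/22 mod 43. 22⁻¹ ≡ 2 (mod 43), so λ ≡ 6.
  x = λ² - 10 - 32 = 36 - 42 ≡ 37; y = λ·(10 - 37) - 35 ≡ 18. → (37, 18)
4G: (37, 18) + (32, 38). λ = (38 - 18)/(32 - 37) ≡ 20/38 mod 43. 38⁻¹ ≡ 17 (mod 43) since 38·17 = 646 ≡ 1, so λ ≡ 39.
  x = λ² - 37 - 32 = 1521 - 69 ≡ 33; y = λ·(37 - 33) - 18 ≡ 9. → (33, 9)
4G = (33, 9).
Finally 4G + H:
(33, 9) + (42, 29). λ = (29 - 9)/(42 - 33) ≡ 20/9 mod 43. 9⁻¹ ≡ 24 (mod 43), so λ ≡ 7.
  x = λ² - 33 - 42 = 49 - 75 ≡ 17; y = λ·(33 - 17) - 9 ≡ 17. → (17, 17)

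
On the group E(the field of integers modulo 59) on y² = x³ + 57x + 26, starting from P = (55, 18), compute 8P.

(41, 22)

Repeated addition: build up to 8P.
2P: tangent at (55, 18): λ = (3·55² + 57)/(2·18) ≡ 46/36. 36⁻¹ ≡ 41 (mod 59) since 36·41 = 1476 ≡ 1, so λ ≡ 46·41 ≡ 57.
  x = λ² - 55 - 55 = 3249 - 110 ≡ 12; y = λ·(55 - 12) - 18 ≡ 14. → (12, 14)
3P: (12, 14) + (55, 18). λ = (18 - 14)/(55 - 12) ≡ 4/43 mod 59. 43⁻¹ ≡ 11 (mod 59), so λ ≡ 44.
  x = λ² - 12 - 55 = 1936 - 67 ≡ 40; y = λ·(12 - 40) - 14 ≡ 52. → (40, 52)
4P: (40, 52) + (55, 18). λ = (18 - 52)/(55 - 40) ≡ 25/15 mod 59. 15⁻¹ ≡ 4 (mod 59), so λ ≡ 41.
  x = λ² - 40 - 55 = 1681 - 95 ≡ 52; y = λ·(40 - 52) - 52 ≡ 46. → (52, 46)
5P: (52, 46) + (55, 18). λ = (18 - 46)/(55 - 52) ≡ 31/3 mod 59. 3⁻¹ ≡ 20 (mod 59), so λ ≡ 30.
  x = λ² - 52 - 55 = 900 - 107 ≡ 26; y = λ·(52 - 26) - 46 ≡ 26. → (26, 26)
6P: (26, 26) + (55, 18). λ = (18 - 26)/(55 - 26) ≡ 51/29 mod 59. 29⁻¹ ≡ 57 (mod 59), so λ ≡ 16.
  x = λ² - 26 - 55 = 256 - 81 ≡ 57; y = λ·(26 - 57) - 26 ≡ 9. → (57, 9)
7P: (57, 9) + (55, 18). λ = (18 - 9)/(55 - 57) ≡ 9/57 mod 59. 57⁻¹ ≡ 29 (mod 59), so λ ≡ 25.
  x = λ² - 57 - 55 = 625 - 112 ≡ 41; y = λ·(57 - 41) - 9 ≡ 37. → (41, 37)
8P: (41, 37) + (55, 18). λ = (18 - 37)/(55 - 41) ≡ 40/14 mod 59. 14⁻¹ ≡ 38 (mod 59), so λ ≡ 45.
  x = λ² - 41 - 55 = 2025 - 96 ≡ 41; y = λ·(41 - 41) - 37 ≡ 22. → (41, 22)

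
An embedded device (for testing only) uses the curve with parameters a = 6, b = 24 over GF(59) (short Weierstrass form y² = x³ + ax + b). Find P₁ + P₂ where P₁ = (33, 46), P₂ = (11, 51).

(22, 40)

(33, 46) + (11, 51). λ = (51 - 46)/(11 - 33) ≡ 5/37 mod 59. 37⁻¹ ≡ 8 (mod 59), so λ ≡ 40.
  x = λ² - 33 - 11 = 1600 - 44 ≡ 22; y = λ·(33 - 22) - 46 ≡ 40. → (22, 40)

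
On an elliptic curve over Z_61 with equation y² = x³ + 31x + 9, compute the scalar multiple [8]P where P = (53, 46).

Double-and-add on 8 = (1000)₂. Start with P = (53, 46) for the leading 1-bit.
double: tangent at (53, 46): λ = (3·53² + 31)/(2·46) ≡ 40/31. 31⁻¹ ≡ 2 (mod 61), so λ ≡ 40·2 ≡ 19.
  x = λ² - 53 - 53 = 361 - 106 ≡ 11; y = λ·(53 - 11) - 46 ≡ 20. → (11, 20)
double: tangent at (11, 20): λ = (3·11² + 31)/(2·20) ≡ 28/40. 40⁻¹ ≡ 29 (mod 61), so λ ≡ 28·29 ≡ 19.
  x = λ² - 11 - 11 = 361 - 22 ≡ 34; y = λ·(11 - 34) - 20 ≡ 31. → (34, 31)
double: tangent at (34, 31): λ = (3·34² + 31)/(2·31) ≡ 22/1. 1⁻¹ ≡ 1 (mod 61), so λ ≡ 22·1 ≡ 22.
  x = λ² - 34 - 34 = 484 - 68 ≡ 50; y = λ·(34 - 50) - 31 ≡ 44. → (50, 44)

(50, 44)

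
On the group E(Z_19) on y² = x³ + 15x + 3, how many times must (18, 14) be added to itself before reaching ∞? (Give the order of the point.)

2P: tangent at (18, 14): λ = (3·18² + 15)/(2·14) ≡ 18/9. 9⁻¹ ≡ 17 (mod 19) since 9·17 = 153 ≡ 1, so λ ≡ 18·17 ≡ 2.
  x = λ² - 18 - 18 = 4 - 36 ≡ 6; y = λ·(18 - 6) - 14 ≡ 10. → (6, 10)
3P: (6, 10) + (18, 14). λ = (14 - 10)/(18 - 6) ≡ 4/12 mod 19. 12⁻¹ ≡ 8 (mod 19) since 12·8 = 96 ≡ 1, so λ ≡ 13.
  x = λ² - 6 - 18 = 169 - 24 ≡ 12; y = λ·(6 - 12) - 10 ≡ 7. → (12, 7)
4P: (12, 7) + (18, 14). λ = (14 - 7)/(18 - 12) ≡ 7/6 mod 19. 6⁻¹ ≡ 16 (mod 19), so λ ≡ 17.
  x = λ² - 12 - 18 = 289 - 30 ≡ 12; y = λ·(12 - 12) - 7 ≡ 12. → (12, 12)
5P: (12, 12) + (18, 14). λ = (14 - 12)/(18 - 12) ≡ 2/6 mod 19. 6⁻¹ ≡ 16 (mod 19) since 6·16 = 96 ≡ 1, so λ ≡ 13.
  x = λ² - 12 - 18 = 169 - 30 ≡ 6; y = λ·(12 - 6) - 12 ≡ 9. → (6, 9)
6P: (6, 9) + (18, 14). λ = (14 - 9)/(18 - 6) ≡ 5/12 mod 19. 12⁻¹ ≡ 8 (mod 19) since 12·8 = 96 ≡ 1, so λ ≡ 2.
  x = λ² - 6 - 18 = 4 - 24 ≡ 18; y = λ·(6 - 18) - 9 ≡ 5. → (18, 5)
7P: (18, 5) + (18, 14): same x and y₁ ≡ -y₂, so the sum is ∞.
7P = ∞, so the order is 7.

7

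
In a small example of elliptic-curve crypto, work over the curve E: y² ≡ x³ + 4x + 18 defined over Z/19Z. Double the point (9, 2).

(1, 17)

tangent at (9, 2): λ = (3·9² + 4)/(2·2) ≡ 0/4. 4⁻¹ ≡ 5 (mod 19) since 4·5 = 20 ≡ 1, so λ ≡ 0·5 ≡ 0.
  x = λ² - 9 - 9 = 0 - 18 ≡ 1; y = λ·(9 - 1) - 2 ≡ 17. → (1, 17)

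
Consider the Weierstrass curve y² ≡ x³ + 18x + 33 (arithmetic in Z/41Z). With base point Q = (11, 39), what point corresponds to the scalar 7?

(5, 17)

Repeated addition: build up to 7Q.
2Q: tangent at (11, 39): λ = (3·11² + 18)/(2·39) ≡ 12/37. 37⁻¹ ≡ 10 (mod 41), so λ ≡ 12·10 ≡ 38.
  x = λ² - 11 - 11 = 1444 - 22 ≡ 28; y = λ·(11 - 28) - 39 ≡ 12. → (28, 12)
3Q: (28, 12) + (11, 39). λ = (39 - 12)/(11 - 28) ≡ 27/24 mod 41. 24⁻¹ ≡ 12 (mod 41) since 24·12 = 288 ≡ 1, so λ ≡ 37.
  x = λ² - 28 - 11 = 1369 - 39 ≡ 18; y = λ·(28 - 18) - 12 ≡ 30. → (18, 30)
4Q: (18, 30) + (11, 39). λ = (39 - 30)/(11 - 18) ≡ 9/34 mod 41. 34⁻¹ ≡ 35 (mod 41), so λ ≡ 28.
  x = λ² - 18 - 11 = 784 - 29 ≡ 17; y = λ·(18 - 17) - 30 ≡ 39. → (17, 39)
5Q: (17, 39) + (11, 39). λ = (39 - 39)/(11 - 17) ≡ 0/35 mod 41. 35⁻¹ ≡ 34 (mod 41), so λ ≡ 0.
  x = λ² - 17 - 11 = 0 - 28 ≡ 13; y = λ·(17 - 13) - 39 ≡ 2. → (13, 2)
6Q: (13, 2) + (11, 39). λ = (39 - 2)/(11 - 13) ≡ 37/39 mod 41. 39⁻¹ ≡ 20 (mod 41), so λ ≡ 2.
  x = λ² - 13 - 11 = 4 - 24 ≡ 21; y = λ·(13 - 21) - 2 ≡ 23. → (21, 23)
7Q: (21, 23) + (11, 39). λ = (39 - 23)/(11 - 21) ≡ 16/31 mod 41. 31⁻¹ ≡ 4 (mod 41), so λ ≡ 23.
  x = λ² - 21 - 11 = 529 - 32 ≡ 5; y = λ·(21 - 5) - 23 ≡ 17. → (5, 17)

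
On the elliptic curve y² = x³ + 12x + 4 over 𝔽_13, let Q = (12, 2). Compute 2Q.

(12, 11)

tangent at (12, 2): λ = (3·12² + 12)/(2·2) ≡ 2/4. 4⁻¹ ≡ 10 (mod 13), so λ ≡ 2·10 ≡ 7.
  x = λ² - 12 - 12 = 49 - 24 ≡ 12; y = λ·(12 - 12) - 2 ≡ 11. → (12, 11)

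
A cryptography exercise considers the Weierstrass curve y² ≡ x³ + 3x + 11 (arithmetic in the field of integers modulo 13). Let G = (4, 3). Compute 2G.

(9, 0)

tangent at (4, 3): λ = (3·4² + 3)/(2·3) ≡ 12/6. 6⁻¹ ≡ 11 (mod 13), so λ ≡ 12·11 ≡ 2.
  x = λ² - 4 - 4 = 4 - 8 ≡ 9; y = λ·(4 - 9) - 3 ≡ 0. → (9, 0)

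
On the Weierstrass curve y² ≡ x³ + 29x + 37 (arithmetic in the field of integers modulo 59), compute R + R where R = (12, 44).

(47, 12)

tangent at (12, 44): λ = (3·12² + 29)/(2·44) ≡ 48/29. 29⁻¹ ≡ 57 (mod 59), so λ ≡ 48·57 ≡ 22.
  x = λ² - 12 - 12 = 484 - 24 ≡ 47; y = λ·(12 - 47) - 44 ≡ 12. → (47, 12)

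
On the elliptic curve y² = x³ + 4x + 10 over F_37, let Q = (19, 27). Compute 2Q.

tangent at (19, 27): λ = (3·19² + 4)/(2·27) ≡ 14/17. 17⁻¹ ≡ 24 (mod 37), so λ ≡ 14·24 ≡ 3.
  x = λ² - 19 - 19 = 9 - 38 ≡ 8; y = λ·(19 - 8) - 27 ≡ 6. → (8, 6)

(8, 6)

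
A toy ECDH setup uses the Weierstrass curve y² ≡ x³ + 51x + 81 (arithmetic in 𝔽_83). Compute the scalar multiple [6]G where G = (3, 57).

Repeated addition: build up to 6G.
2G: tangent at (3, 57): λ = (3·3² + 51)/(2·57) ≡ 78/31. 31⁻¹ ≡ 75 (mod 83) since 31·75 = 2325 ≡ 1, so λ ≡ 78·75 ≡ 40.
  x = λ² - 3 - 3 = 1600 - 6 ≡ 17; y = λ·(3 - 17) - 57 ≡ 47. → (17, 47)
3G: (17, 47) + (3, 57). λ = (57 - 47)/(3 - 17) ≡ 10/69 mod 83. 69⁻¹ ≡ 77 (mod 83) since 69·77 = 5313 ≡ 1, so λ ≡ 23.
  x = λ² - 17 - 3 = 529 - 20 ≡ 11; y = λ·(17 - 11) - 47 ≡ 8. → (11, 8)
4G: (11, 8) + (3, 57). λ = (57 - 8)/(3 - 11) ≡ 49/75 mod 83. 75⁻¹ ≡ 31 (mod 83), so λ ≡ 25.
  x = λ² - 11 - 3 = 625 - 14 ≡ 30; y = λ·(11 - 30) - 8 ≡ 15. → (30, 15)
5G: (30, 15) + (3, 57). λ = (57 - 15)/(3 - 30) ≡ 42/56 mod 83. 56⁻¹ ≡ 43 (mod 83) since 56·43 = 2408 ≡ 1, so λ ≡ 63.
  x = λ² - 30 - 3 = 3969 - 33 ≡ 35; y = λ·(30 - 35) - 15 ≡ 2. → (35, 2)
6G: (35, 2) + (3, 57). λ = (57 - 2)/(3 - 35) ≡ 55/51 mod 83. 51⁻¹ ≡ 70 (mod 83), so λ ≡ 32.
  x = λ² - 35 - 3 = 1024 - 38 ≡ 73; y = λ·(35 - 73) - 2 ≡ 27. → (73, 27)

(73, 27)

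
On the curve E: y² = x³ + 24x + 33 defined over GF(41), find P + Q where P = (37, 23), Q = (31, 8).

(10, 24)

(37, 23) + (31, 8). λ = (8 - 23)/(31 - 37) ≡ 26/35 mod 41. 35⁻¹ ≡ 34 (mod 41) since 35·34 = 1190 ≡ 1, so λ ≡ 23.
  x = λ² - 37 - 31 = 529 - 68 ≡ 10; y = λ·(37 - 10) - 23 ≡ 24. → (10, 24)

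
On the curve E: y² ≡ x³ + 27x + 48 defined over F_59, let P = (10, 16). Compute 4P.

(25, 51)

Double-and-add on 4 = (100)₂. Start with P = (10, 16) for the leading 1-bit.
double: tangent at (10, 16): λ = (3·10² + 27)/(2·16) ≡ 32/32. 32⁻¹ ≡ 24 (mod 59) since 32·24 = 768 ≡ 1, so λ ≡ 32·24 ≡ 1.
  x = λ² - 10 - 10 = 1 - 20 ≡ 40; y = λ·(10 - 40) - 16 ≡ 13. → (40, 13)
double: tangent at (40, 13): λ = (3·40² + 27)/(2·13) ≡ 48/26. 26⁻¹ ≡ 25 (mod 59), so λ ≡ 48·25 ≡ 20.
  x = λ² - 40 - 40 = 400 - 80 ≡ 25; y = λ·(40 - 25) - 13 ≡ 51. → (25, 51)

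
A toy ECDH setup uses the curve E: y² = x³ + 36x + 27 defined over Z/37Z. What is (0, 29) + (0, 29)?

tangent at (0, 29): λ = (3·0² + 36)/(2·29) ≡ 36/21. 21⁻¹ ≡ 30 (mod 37) since 21·30 = 630 ≡ 1, so λ ≡ 36·30 ≡ 7.
  x = λ² - 0 - 0 = 49 - 0 ≡ 12; y = λ·(0 - 12) - 29 ≡ 35. → (12, 35)

(12, 35)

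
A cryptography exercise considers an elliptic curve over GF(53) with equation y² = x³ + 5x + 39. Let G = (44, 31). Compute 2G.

tangent at (44, 31): λ = (3·44² + 5)/(2·31) ≡ 36/9. 9⁻¹ ≡ 6 (mod 53), so λ ≡ 36·6 ≡ 4.
  x = λ² - 44 - 44 = 16 - 88 ≡ 34; y = λ·(44 - 34) - 31 ≡ 9. → (34, 9)

(34, 9)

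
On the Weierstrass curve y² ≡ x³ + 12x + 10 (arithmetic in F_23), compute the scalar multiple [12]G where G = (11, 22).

(19, 6)

Repeated addition: build up to 12G.
2G: tangent at (11, 22): λ = (3·11² + 12)/(2·22) ≡ 7/21. 21⁻¹ ≡ 11 (mod 23), so λ ≡ 7·11 ≡ 8.
  x = λ² - 11 - 11 = 64 - 22 ≡ 19; y = λ·(11 - 19) - 22 ≡ 6. → (19, 6)
3G: (19, 6) + (11, 22). λ = (22 - 6)/(11 - 19) ≡ 16/15 mod 23. 15⁻¹ ≡ 20 (mod 23), so λ ≡ 21.
  x = λ² - 19 - 11 = 441 - 30 ≡ 20; y = λ·(19 - 20) - 6 ≡ 19. → (20, 19)
4G: (20, 19) + (11, 22). λ = (22 - 19)/(11 - 20) ≡ 3/14 mod 23. 14⁻¹ ≡ 5 (mod 23), so λ ≡ 15.
  x = λ² - 20 - 11 = 225 - 31 ≡ 10; y = λ·(20 - 10) - 19 ≡ 16. → (10, 16)
5G: (10, 16) + (11, 22). λ = (22 - 16)/(11 - 10) ≡ 6/1 mod 23. 1⁻¹ ≡ 1 (mod 23), so λ ≡ 6.
  x = λ² - 10 - 11 = 36 - 21 ≡ 15; y = λ·(10 - 15) - 16 ≡ 0. → (15, 0)
6G: (15, 0) + (11, 22). λ = (22 - 0)/(11 - 15) ≡ 22/19 mod 23. 19⁻¹ ≡ 17 (mod 23) since 19·17 = 323 ≡ 1, so λ ≡ 6.
  x = λ² - 15 - 11 = 36 - 26 ≡ 10; y = λ·(15 - 10) - 0 ≡ 7. → (10, 7)
7G: (10, 7) + (11, 22). λ = (22 - 7)/(11 - 10) ≡ 15/1 mod 23. 1⁻¹ ≡ 1 (mod 23) since 1·1 = 1 ≡ 1, so λ ≡ 15.
  x = λ² - 10 - 11 = 225 - 21 ≡ 20; y = λ·(10 - 20) - 7 ≡ 4. → (20, 4)
8G: (20, 4) + (11, 22). λ = (22 - 4)/(11 - 20) ≡ 18/14 mod 23. 14⁻¹ ≡ 5 (mod 23), so λ ≡ 21.
  x = λ² - 20 - 11 = 441 - 31 ≡ 19; y = λ·(20 - 19) - 4 ≡ 17. → (19, 17)
9G: (19, 17) + (11, 22). λ = (22 - 17)/(11 - 19) ≡ 5/15 mod 23. 15⁻¹ ≡ 20 (mod 23) since 15·20 = 300 ≡ 1, so λ ≡ 8.
  x = λ² - 19 - 11 = 64 - 30 ≡ 11; y = λ·(19 - 11) - 17 ≡ 1. → (11, 1)
10G: (11, 1) + (11, 22): same x and y₁ ≡ -y₂, so the sum is 𝒪.
11G: 𝒪 + (11, 22) = (11, 22) (identity).
12G: tangent at (11, 22): λ = (3·11² + 12)/(2·22) ≡ 7/21. 21⁻¹ ≡ 11 (mod 23), so λ ≡ 7·11 ≡ 8.
  x = λ² - 11 - 11 = 64 - 22 ≡ 19; y = λ·(11 - 19) - 22 ≡ 6. → (19, 6)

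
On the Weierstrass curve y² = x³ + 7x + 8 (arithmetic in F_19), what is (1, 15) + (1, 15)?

(15, 12)

tangent at (1, 15): λ = (3·1² + 7)/(2·15) ≡ 10/11. 11⁻¹ ≡ 7 (mod 19) since 11·7 = 77 ≡ 1, so λ ≡ 10·7 ≡ 13.
  x = λ² - 1 - 1 = 169 - 2 ≡ 15; y = λ·(1 - 15) - 15 ≡ 12. → (15, 12)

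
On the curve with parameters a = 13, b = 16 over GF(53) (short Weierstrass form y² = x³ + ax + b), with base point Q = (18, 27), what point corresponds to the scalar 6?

(18, 26)

Repeated addition: build up to 6Q.
2Q: tangent at (18, 27): λ = (3·18² + 13)/(2·27) ≡ 31/1. 1⁻¹ ≡ 1 (mod 53), so λ ≡ 31·1 ≡ 31.
  x = λ² - 18 - 18 = 961 - 36 ≡ 24; y = λ·(18 - 24) - 27 ≡ 52. → (24, 52)
3Q: (24, 52) + (18, 27). λ = (27 - 52)/(18 - 24) ≡ 28/47 mod 53. 47⁻¹ ≡ 44 (mod 53) since 47·44 = 2068 ≡ 1, so λ ≡ 13.
  x = λ² - 24 - 18 = 169 - 42 ≡ 21; y = λ·(24 - 21) - 52 ≡ 40. → (21, 40)
4Q: (21, 40) + (18, 27). λ = (27 - 40)/(18 - 21) ≡ 40/50 mod 53. 50⁻¹ ≡ 35 (mod 53) since 50·35 = 1750 ≡ 1, so λ ≡ 22.
  x = λ² - 21 - 18 = 484 - 39 ≡ 21; y = λ·(21 - 21) - 40 ≡ 13. → (21, 13)
5Q: (21, 13) + (18, 27). λ = (27 - 13)/(18 - 21) ≡ 14/50 mod 53. 50⁻¹ ≡ 35 (mod 53) since 50·35 = 1750 ≡ 1, so λ ≡ 13.
  x = λ² - 21 - 18 = 169 - 39 ≡ 24; y = λ·(21 - 24) - 13 ≡ 1. → (24, 1)
6Q: (24, 1) + (18, 27). λ = (27 - 1)/(18 - 24) ≡ 26/47 mod 53. 47⁻¹ ≡ 44 (mod 53) since 47·44 = 2068 ≡ 1, so λ ≡ 31.
  x = λ² - 24 - 18 = 961 - 42 ≡ 18; y = λ·(24 - 18) - 1 ≡ 26. → (18, 26)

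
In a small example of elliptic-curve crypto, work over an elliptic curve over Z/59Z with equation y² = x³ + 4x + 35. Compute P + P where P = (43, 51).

(48, 28)

tangent at (43, 51): λ = (3·43² + 4)/(2·51) ≡ 5/43. 43⁻¹ ≡ 11 (mod 59), so λ ≡ 5·11 ≡ 55.
  x = λ² - 43 - 43 = 3025 - 86 ≡ 48; y = λ·(43 - 48) - 51 ≡ 28. → (48, 28)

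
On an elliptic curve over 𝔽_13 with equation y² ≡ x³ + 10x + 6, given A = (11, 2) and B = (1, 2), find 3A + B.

First 3A:
Repeated addition: build up to 3A.
2A: tangent at (11, 2): λ = (3·11² + 10)/(2·2) ≡ 9/4. 4⁻¹ ≡ 10 (mod 13) since 4·10 = 40 ≡ 1, so λ ≡ 9·10 ≡ 12.
  x = λ² - 11 - 11 = 144 - 22 ≡ 5; y = λ·(11 - 5) - 2 ≡ 5. → (5, 5)
3A: (5, 5) + (11, 2). λ = (2 - 5)/(11 - 5) ≡ 10/6 mod 13. 6⁻¹ ≡ 11 (mod 13), so λ ≡ 6.
  x = λ² - 5 - 11 = 36 - 16 ≡ 7; y = λ·(5 - 7) - 5 ≡ 9. → (7, 9)
3A = (7, 9).
Finally 3A + B:
(7, 9) + (1, 2). λ = (2 - 9)/(1 - 7) ≡ 6/7 mod 13. 7⁻¹ ≡ 2 (mod 13) since 7·2 = 14 ≡ 1, so λ ≡ 12.
  x = λ² - 7 - 1 = 144 - 8 ≡ 6; y = λ·(7 - 6) - 9 ≡ 3. → (6, 3)

(6, 3)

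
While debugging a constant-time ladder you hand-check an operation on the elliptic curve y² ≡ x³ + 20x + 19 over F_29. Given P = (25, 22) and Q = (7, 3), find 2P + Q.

First 2P:
Repeated addition: build up to 2P.
2P: tangent at (25, 22): λ = (3·25² + 20)/(2·22) ≡ 10/15. 15⁻¹ ≡ 2 (mod 29), so λ ≡ 10·2 ≡ 20.
  x = λ² - 25 - 25 = 400 - 50 ≡ 2; y = λ·(25 - 2) - 22 ≡ 3. → (2, 3)
2P = (2, 3).
Finally 2P + Q:
(2, 3) + (7, 3). λ = (3 - 3)/(7 - 2) ≡ 0/5 mod 29. 5⁻¹ ≡ 6 (mod 29) since 5·6 = 30 ≡ 1, so λ ≡ 0.
  x = λ² - 2 - 7 = 0 - 9 ≡ 20; y = λ·(2 - 20) - 3 ≡ 26. → (20, 26)

(20, 26)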